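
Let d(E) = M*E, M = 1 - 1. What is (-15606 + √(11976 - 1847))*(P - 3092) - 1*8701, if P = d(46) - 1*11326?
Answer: 224998607 - 14418*√10129 ≈ 2.2355e+8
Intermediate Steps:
M = 0
d(E) = 0 (d(E) = 0*E = 0)
P = -11326 (P = 0 - 1*11326 = 0 - 11326 = -11326)
(-15606 + √(11976 - 1847))*(P - 3092) - 1*8701 = (-15606 + √(11976 - 1847))*(-11326 - 3092) - 1*8701 = (-15606 + √10129)*(-14418) - 8701 = (225007308 - 14418*√10129) - 8701 = 224998607 - 14418*√10129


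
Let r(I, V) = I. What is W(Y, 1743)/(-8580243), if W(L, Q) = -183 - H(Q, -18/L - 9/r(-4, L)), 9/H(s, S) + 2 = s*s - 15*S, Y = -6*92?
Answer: 1217809135/57098896922221 ≈ 2.1328e-5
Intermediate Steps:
Y = -552
H(s, S) = 9/(-2 + s**2 - 15*S) (H(s, S) = 9/(-2 + (s*s - 15*S)) = 9/(-2 + (s**2 - 15*S)) = 9/(-2 + s**2 - 15*S))
W(L, Q) = -183 - 9/(-143/4 + Q**2 + 270/L) (W(L, Q) = -183 - 9/(-2 + Q**2 - 15*(-18/L - 9/(-4))) = -183 - 9/(-2 + Q**2 - 15*(-18/L - 9*(-1/4))) = -183 - 9/(-2 + Q**2 - 15*(-18/L + 9/4)) = -183 - 9/(-2 + Q**2 - 15*(9/4 - 18/L)) = -183 - 9/(-2 + Q**2 + (-135/4 + 270/L)) = -183 - 9/(-143/4 + Q**2 + 270/L))
W(Y, 1743)/(-8580243) = (3*(-65880 + 8711*(-552) - 244*(-552)*1743**2)/(1080 - 143*(-552) + 4*(-552)*1743**2))/(-8580243) = (3*(-65880 - 4808472 - 244*(-552)*3038049)/(1080 + 78936 + 4*(-552)*3038049))*(-1/8580243) = (3*(-65880 - 4808472 + 409188743712)/(1080 + 78936 - 6708012192))*(-1/8580243) = (3*409183869360/(-6707932176))*(-1/8580243) = (3*(-1/6707932176)*409183869360)*(-1/8580243) = -25573991835/139748587*(-1/8580243) = 1217809135/57098896922221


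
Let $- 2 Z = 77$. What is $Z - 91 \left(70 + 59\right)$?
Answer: $- \frac{23555}{2} \approx -11778.0$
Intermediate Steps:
$Z = - \frac{77}{2}$ ($Z = \left(- \frac{1}{2}\right) 77 = - \frac{77}{2} \approx -38.5$)
$Z - 91 \left(70 + 59\right) = - \frac{77}{2} - 91 \left(70 + 59\right) = - \frac{77}{2} - 11739 = - \frac{23555}{2}$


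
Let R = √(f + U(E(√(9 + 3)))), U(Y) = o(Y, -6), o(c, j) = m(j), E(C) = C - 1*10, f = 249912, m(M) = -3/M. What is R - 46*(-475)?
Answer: 21850 + 5*√39986/2 ≈ 22350.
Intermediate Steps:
E(C) = -10 + C (E(C) = C - 10 = -10 + C)
o(c, j) = -3/j
U(Y) = ½ (U(Y) = -3/(-6) = -3*(-⅙) = ½)
R = 5*√39986/2 (R = √(249912 + ½) = √(499825/2) = 5*√39986/2 ≈ 499.91)
R - 46*(-475) = 5*√39986/2 - 46*(-475) = 5*√39986/2 - 1*(-21850) = 5*√39986/2 + 21850 = 21850 + 5*√39986/2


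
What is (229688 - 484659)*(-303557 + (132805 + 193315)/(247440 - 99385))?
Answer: 2291822412993013/29611 ≈ 7.7398e+10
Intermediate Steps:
(229688 - 484659)*(-303557 + (132805 + 193315)/(247440 - 99385)) = -254971*(-303557 + 326120/148055) = -254971*(-303557 + 326120*(1/148055)) = -254971*(-303557 + 65224/29611) = -254971*(-8988561103/29611) = 2291822412993013/29611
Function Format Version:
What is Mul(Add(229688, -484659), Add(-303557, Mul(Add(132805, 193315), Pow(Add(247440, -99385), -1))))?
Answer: Rational(2291822412993013, 29611) ≈ 7.7398e+10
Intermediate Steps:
Mul(Add(229688, -484659), Add(-303557, Mul(Add(132805, 193315), Pow(Add(247440, -99385), -1)))) = Mul(-254971, Add(-303557, Mul(326120, Pow(148055, -1)))) = Mul(-254971, Add(-303557, Mul(326120, Rational(1, 148055)))) = Mul(-254971, Add(-303557, Rational(65224, 29611))) = Mul(-254971, Rational(-8988561103, 29611)) = Rational(2291822412993013, 29611)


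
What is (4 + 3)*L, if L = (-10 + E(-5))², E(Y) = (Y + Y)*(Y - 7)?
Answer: 84700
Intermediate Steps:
E(Y) = 2*Y*(-7 + Y) (E(Y) = (2*Y)*(-7 + Y) = 2*Y*(-7 + Y))
L = 12100 (L = (-10 + 2*(-5)*(-7 - 5))² = (-10 + 2*(-5)*(-12))² = (-10 + 120)² = 110² = 12100)
(4 + 3)*L = (4 + 3)*12100 = 7*12100 = 84700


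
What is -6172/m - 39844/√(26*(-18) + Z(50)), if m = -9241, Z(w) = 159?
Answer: 6172/9241 + 39844*I*√309/309 ≈ 0.66789 + 2266.6*I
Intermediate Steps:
-6172/m - 39844/√(26*(-18) + Z(50)) = -6172/(-9241) - 39844/√(26*(-18) + 159) = -6172*(-1/9241) - 39844/√(-468 + 159) = 6172/9241 - 39844*(-I*√309/309) = 6172/9241 - (-39844)*I*√309/309 = 6172/9241 + 39844*I*√309/309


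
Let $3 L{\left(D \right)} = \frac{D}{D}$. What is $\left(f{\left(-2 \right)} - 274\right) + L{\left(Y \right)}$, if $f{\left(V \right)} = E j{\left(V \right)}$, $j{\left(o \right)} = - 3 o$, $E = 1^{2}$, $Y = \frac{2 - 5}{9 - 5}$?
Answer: $- \frac{803}{3} \approx -267.67$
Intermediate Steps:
$Y = - \frac{3}{4} \approx -0.75$
$E = 1$
$L{\left(D \right)} = \frac{1}{3}$ ($L{\left(D \right)} = \frac{D \frac{1}{D}}{3} = \frac{1}{3} \cdot 1 = \frac{1}{3}$)
$f{\left(V \right)} = - 3 V$ ($f{\left(V \right)} = 1 \left(- 3 V\right) = - 3 V$)
$\left(f{\left(-2 \right)} - 274\right) + L{\left(Y \right)} = \left(\left(-3\right) \left(-2\right) - 274\right) + \frac{1}{3} = \left(6 - 274\right) + \frac{1}{3} = -268 + \frac{1}{3} = - \frac{803}{3}$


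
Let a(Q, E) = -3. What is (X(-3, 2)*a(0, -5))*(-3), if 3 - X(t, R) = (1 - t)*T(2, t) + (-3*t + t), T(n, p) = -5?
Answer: 153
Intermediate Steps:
X(t, R) = 8 - 3*t (X(t, R) = 3 - ((1 - t)*(-5) + (-3*t + t)) = 3 - ((-5 + 5*t) - 2*t) = 3 - (-5 + 3*t) = 3 + (5 - 3*t) = 8 - 3*t)
(X(-3, 2)*a(0, -5))*(-3) = ((8 - 3*(-3))*(-3))*(-3) = ((8 + 9)*(-3))*(-3) = (17*(-3))*(-3) = -51*(-3) = 153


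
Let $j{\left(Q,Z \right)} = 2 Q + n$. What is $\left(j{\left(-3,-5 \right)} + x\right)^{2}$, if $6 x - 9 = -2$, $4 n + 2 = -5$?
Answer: $\frac{6241}{144} \approx 43.34$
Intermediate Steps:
$n = - \frac{7}{4}$ ($n = - \frac{1}{2} + \frac{1}{4} \left(-5\right) = - \frac{1}{2} - \frac{5}{4} = - \frac{7}{4} \approx -1.75$)
$x = \frac{7}{6}$ ($x = \frac{3}{2} + \frac{1}{6} \left(-2\right) = \frac{3}{2} - \frac{1}{3} = \frac{7}{6} \approx 1.1667$)
$j{\left(Q,Z \right)} = - \frac{7}{4} + 2 Q$ ($j{\left(Q,Z \right)} = 2 Q - \frac{7}{4} = - \frac{7}{4} + 2 Q$)
$\left(j{\left(-3,-5 \right)} + x\right)^{2} = \left(\left(- \frac{7}{4} + 2 \left(-3\right)\right) + \frac{7}{6}\right)^{2} = \left(\left(- \frac{7}{4} - 6\right) + \frac{7}{6}\right)^{2} = \left(- \frac{31}{4} + \frac{7}{6}\right)^{2} = \left(- \frac{79}{12}\right)^{2} = \frac{6241}{144}$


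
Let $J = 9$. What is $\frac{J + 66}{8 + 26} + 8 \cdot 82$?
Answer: $\frac{22379}{34} \approx 658.21$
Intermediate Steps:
$\frac{J + 66}{8 + 26} + 8 \cdot 82 = \frac{9 + 66}{8 + 26} + 8 \cdot 82 = \frac{75}{34} + 656 = \frac{22379}{34}$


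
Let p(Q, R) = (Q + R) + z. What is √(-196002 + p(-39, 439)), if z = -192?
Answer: I*√195794 ≈ 442.49*I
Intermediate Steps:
p(Q, R) = -192 + Q + R (p(Q, R) = (Q + R) - 192 = -192 + Q + R)
√(-196002 + p(-39, 439)) = √(-196002 + (-192 - 39 + 439)) = √(-196002 + 208) = √(-195794) = I*√195794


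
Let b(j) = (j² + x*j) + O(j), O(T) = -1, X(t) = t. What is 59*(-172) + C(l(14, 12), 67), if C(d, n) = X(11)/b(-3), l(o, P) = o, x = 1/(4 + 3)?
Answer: -537767/53 ≈ -10147.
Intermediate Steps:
x = ⅐ (x = 1/7 = ⅐ ≈ 0.14286)
b(j) = -1 + j² + j/7 (b(j) = (j² + j/7) - 1 = -1 + j² + j/7)
C(d, n) = 77/53 (C(d, n) = 11/(-1 + (-3)² + (⅐)*(-3)) = 11/(-1 + 9 - 3/7) = 11/(53/7) = 11*(7/53) = 77/53)
59*(-172) + C(l(14, 12), 67) = 59*(-172) + 77/53 = -10148 + 77/53 = -537767/53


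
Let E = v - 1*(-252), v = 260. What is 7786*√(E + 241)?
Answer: 7786*√753 ≈ 2.1365e+5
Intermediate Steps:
E = 512 (E = 260 - 1*(-252) = 260 + 252 = 512)
7786*√(E + 241) = 7786*√(512 + 241) = 7786*√753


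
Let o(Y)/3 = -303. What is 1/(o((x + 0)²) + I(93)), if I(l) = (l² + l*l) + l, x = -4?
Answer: 1/16482 ≈ 6.0672e-5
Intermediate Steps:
I(l) = l + 2*l² (I(l) = (l² + l²) + l = 2*l² + l = l + 2*l²)
o(Y) = -909 (o(Y) = 3*(-303) = -909)
1/(o((x + 0)²) + I(93)) = 1/(-909 + 93*(1 + 2*93)) = 1/(-909 + 93*(1 + 186)) = 1/(-909 + 93*187) = 1/(-909 + 17391) = 1/16482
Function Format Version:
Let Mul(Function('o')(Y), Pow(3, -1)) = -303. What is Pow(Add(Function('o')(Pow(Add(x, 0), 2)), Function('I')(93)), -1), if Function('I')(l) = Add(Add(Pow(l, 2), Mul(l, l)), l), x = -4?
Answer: Rational(1, 16482) ≈ 6.0672e-5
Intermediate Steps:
Function('I')(l) = Add(l, Mul(2, Pow(l, 2))) (Function('I')(l) = Add(Add(Pow(l, 2), Pow(l, 2)), l) = Add(Mul(2, Pow(l, 2)), l) = Add(l, Mul(2, Pow(l, 2))))
Function('o')(Y) = -909 (Function('o')(Y) = Mul(3, -303) = -909)
Pow(Add(Function('o')(Pow(Add(x, 0), 2)), Function('I')(93)), -1) = Pow(Add(-909, Mul(93, Add(1, Mul(2, 93)))), -1) = Pow(Add(-909, Mul(93, Add(1, 186))), -1) = Pow(Add(-909, Mul(93, 187)), -1) = Pow(Add(-909, 17391), -1) = Pow(16482, -1) = Rational(1, 16482)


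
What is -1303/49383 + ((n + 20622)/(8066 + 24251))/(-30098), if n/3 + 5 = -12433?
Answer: -633286957981/24016855775139 ≈ -0.026368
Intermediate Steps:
n = -37314 (n = -15 + 3*(-12433) = -15 - 37299 = -37314)
-1303/49383 + ((n + 20622)/(8066 + 24251))/(-30098) = -1303/49383 + ((-37314 + 20622)/(8066 + 24251))/(-30098) = -1303*1/49383 - 16692/32317*(-1/30098) = -1303/49383 - 16692*1/32317*(-1/30098) = -1303/49383 - 16692/32317*(-1/30098) = -1303/49383 + 8346/486338533 = -633286957981/24016855775139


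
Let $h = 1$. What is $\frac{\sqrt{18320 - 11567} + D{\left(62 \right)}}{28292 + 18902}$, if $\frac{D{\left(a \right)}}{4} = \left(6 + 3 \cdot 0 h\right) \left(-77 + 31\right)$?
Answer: $- \frac{552}{23597} + \frac{\sqrt{6753}}{47194} \approx -0.021652$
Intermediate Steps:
$D{\left(a \right)} = -1104$ ($D{\left(a \right)} = 4 \left(6 + 3 \cdot 0 \cdot 1\right) \left(-77 + 31\right) = 4 \left(6 + 0 \cdot 1\right) \left(-46\right) = 4 \left(6 + 0\right) \left(-46\right) = 4 \cdot 6 \left(-46\right) = 4 \left(-276\right) = -1104$)
$\frac{\sqrt{18320 - 11567} + D{\left(62 \right)}}{28292 + 18902} = \frac{\sqrt{18320 - 11567} - 1104}{28292 + 18902} = \frac{\sqrt{6753} - 1104}{47194} = \left(-1104 + \sqrt{6753}\right) \frac{1}{47194} = - \frac{552}{23597} + \frac{\sqrt{6753}}{47194}$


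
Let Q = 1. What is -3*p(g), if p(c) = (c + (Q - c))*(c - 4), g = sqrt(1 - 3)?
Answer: 12 - 3*I*sqrt(2) ≈ 12.0 - 4.2426*I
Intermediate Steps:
g = I*sqrt(2) (g = sqrt(-2) = I*sqrt(2) ≈ 1.4142*I)
p(c) = -4 + c (p(c) = (c + (1 - c))*(c - 4) = 1*(-4 + c) = -4 + c)
-3*p(g) = -3*(-4 + I*sqrt(2)) = 12 - 3*I*sqrt(2)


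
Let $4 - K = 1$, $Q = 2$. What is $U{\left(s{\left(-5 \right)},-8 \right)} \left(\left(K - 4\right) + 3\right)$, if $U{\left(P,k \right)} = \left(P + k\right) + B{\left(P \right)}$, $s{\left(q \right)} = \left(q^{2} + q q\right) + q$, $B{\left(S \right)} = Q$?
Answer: $78$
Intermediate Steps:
$K = 3$ ($K = 4 - 1 = 3$)
$B{\left(S \right)} = 2$
$s{\left(q \right)} = q + 2 q^{2}$ ($s{\left(q \right)} = \left(q^{2} + q^{2}\right) + q = 2 q^{2} + q = q + 2 q^{2}$)
$U{\left(P,k \right)} = 2 + P + k$ ($U{\left(P,k \right)} = \left(P + k\right) + 2 = 2 + P + k$)
$U{\left(s{\left(-5 \right)},-8 \right)} \left(\left(K - 4\right) + 3\right) = \left(2 - 5 \left(1 + 2 \left(-5\right)\right) - 8\right) \left(\left(3 - 4\right) + 3\right) = \left(2 - 5 \left(1 - 10\right) - 8\right) \left(-1 + 3\right) = \left(2 - -45 - 8\right) 2 = \left(2 + 45 - 8\right) 2 = 39 \cdot 2 = 78$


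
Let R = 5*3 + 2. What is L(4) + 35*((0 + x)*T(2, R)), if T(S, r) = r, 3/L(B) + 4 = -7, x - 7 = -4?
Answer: 19632/11 ≈ 1784.7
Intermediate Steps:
x = 3 (x = 7 - 4 = 3)
R = 17 (R = 15 + 2 = 17)
L(B) = -3/11 (L(B) = 3/(-4 - 7) = 3/(-11) = 3*(-1/11) = -3/11)
L(4) + 35*((0 + x)*T(2, R)) = -3/11 + 35*((0 + 3)*17) = -3/11 + 35*(3*17) = -3/11 + 35*51 = -3/11 + 1785 = 19632/11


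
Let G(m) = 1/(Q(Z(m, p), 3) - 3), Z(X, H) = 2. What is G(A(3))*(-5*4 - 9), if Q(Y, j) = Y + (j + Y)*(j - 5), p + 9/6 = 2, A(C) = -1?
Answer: 29/11 ≈ 2.6364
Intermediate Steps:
p = ½ (p = -3/2 + 2 = ½ ≈ 0.50000)
Q(Y, j) = Y + (-5 + j)*(Y + j) (Q(Y, j) = Y + (Y + j)*(-5 + j) = Y + (-5 + j)*(Y + j))
G(m) = -1/11 (G(m) = 1/((3² - 5*3 - 4*2 + 2*3) - 3) = 1/((9 - 15 - 8 + 6) - 3) = 1/(-8 - 3) = 1/(-11) = -1/11)
G(A(3))*(-5*4 - 9) = -(-5*4 - 9)/11 = -(-20 - 9)/11 = -1/11*(-29) = 29/11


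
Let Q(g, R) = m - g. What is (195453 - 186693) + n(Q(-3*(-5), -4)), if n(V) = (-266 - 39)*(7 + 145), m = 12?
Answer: -37600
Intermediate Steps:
Q(g, R) = 12 - g
n(V) = -46360 (n(V) = -305*152 = -46360)
(195453 - 186693) + n(Q(-3*(-5), -4)) = (195453 - 186693) - 46360 = 8760 - 46360 = -37600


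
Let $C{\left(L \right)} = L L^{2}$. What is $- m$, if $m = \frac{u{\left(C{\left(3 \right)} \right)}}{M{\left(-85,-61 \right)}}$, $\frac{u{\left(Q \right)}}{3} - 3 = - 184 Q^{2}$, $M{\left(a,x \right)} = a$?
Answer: $- \frac{402399}{85} \approx -4734.1$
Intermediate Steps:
$C{\left(L \right)} = L^{3}$
$u{\left(Q \right)} = 9 - 552 Q^{2}$ ($u{\left(Q \right)} = 9 + 3 \left(- 184 Q^{2}\right) = 9 - 552 Q^{2}$)
$m = \frac{402399}{85}$ ($m = \frac{9 - 552 \left(3^{3}\right)^{2}}{-85} = \left(9 - 552 \cdot 27^{2}\right) \left(- \frac{1}{85}\right) = \left(9 - 402408\right) \left(- \frac{1}{85}\right) = \left(-402399\right) \left(- \frac{1}{85}\right) = \frac{402399}{85} \approx 4734.1$)
$- m = \left(-1\right) \frac{402399}{85} = - \frac{402399}{85}$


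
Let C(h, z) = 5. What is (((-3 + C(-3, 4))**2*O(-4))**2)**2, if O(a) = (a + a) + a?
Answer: 5308416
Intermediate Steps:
O(a) = 3*a (O(a) = 2*a + a = 3*a)
(((-3 + C(-3, 4))**2*O(-4))**2)**2 = (((-3 + 5)**2*(3*(-4)))**2)**2 = ((2**2*(-12))**2)**2 = ((4*(-12))**2)**2 = ((-48)**2)**2 = 2304**2 = 5308416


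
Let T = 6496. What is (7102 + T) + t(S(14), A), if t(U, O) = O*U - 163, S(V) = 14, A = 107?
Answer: 14933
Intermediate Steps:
t(U, O) = -163 + O*U
(7102 + T) + t(S(14), A) = (7102 + 6496) + (-163 + 107*14) = 13598 + (-163 + 1498) = 13598 + 1335 = 14933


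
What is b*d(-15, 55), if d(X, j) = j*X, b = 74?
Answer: -61050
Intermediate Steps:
d(X, j) = X*j
b*d(-15, 55) = 74*(-15*55) = 74*(-825) = -61050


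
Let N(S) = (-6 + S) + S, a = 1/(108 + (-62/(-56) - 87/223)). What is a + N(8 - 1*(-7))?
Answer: 16298140/678829 ≈ 24.009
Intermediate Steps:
a = 6244/678829 (a = 1/(108 + (-62*(-1/56) - 87*1/223)) = 1/(108 + (31/28 - 87/223)) = 1/(108 + 4477/6244) = 1/(678829/6244) = 6244/678829 ≈ 0.0091982)
N(S) = -6 + 2*S
a + N(8 - 1*(-7)) = 6244/678829 + (-6 + 2*(8 - 1*(-7))) = 6244/678829 + (-6 + 2*(8 + 7)) = 6244/678829 + (-6 + 2*15) = 6244/678829 + (-6 + 30) = 6244/678829 + 24 = 16298140/678829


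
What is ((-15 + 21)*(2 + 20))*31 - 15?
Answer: 4077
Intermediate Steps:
((-15 + 21)*(2 + 20))*31 - 15 = (6*22)*31 - 15 = 132*31 - 15 = 4092 - 15 = 4077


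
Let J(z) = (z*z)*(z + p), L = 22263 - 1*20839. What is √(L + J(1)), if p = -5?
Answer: 2*√355 ≈ 37.683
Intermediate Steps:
L = 1424 (L = 22263 - 20839 = 1424)
J(z) = z²*(-5 + z) (J(z) = (z*z)*(z - 5) = z²*(-5 + z))
√(L + J(1)) = √(1424 + 1²*(-5 + 1)) = √(1424 + 1*(-4)) = √(1424 - 4) = √1420 = 2*√355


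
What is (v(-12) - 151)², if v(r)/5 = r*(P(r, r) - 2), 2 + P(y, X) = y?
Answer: 654481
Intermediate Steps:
P(y, X) = -2 + y
v(r) = 5*r*(-4 + r) (v(r) = 5*(r*((-2 + r) - 2)) = 5*(r*(-4 + r)) = 5*r*(-4 + r))
(v(-12) - 151)² = (5*(-12)*(-4 - 12) - 151)² = (5*(-12)*(-16) - 151)² = (960 - 151)² = 809² = 654481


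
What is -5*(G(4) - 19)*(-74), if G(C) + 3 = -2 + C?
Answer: -7400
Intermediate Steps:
G(C) = -5 + C (G(C) = -3 + (-2 + C) = -5 + C)
-5*(G(4) - 19)*(-74) = -5*((-5 + 4) - 19)*(-74) = -5*(-1 - 19)*(-74) = -5*(-20)*(-74) = 100*(-74) = -7400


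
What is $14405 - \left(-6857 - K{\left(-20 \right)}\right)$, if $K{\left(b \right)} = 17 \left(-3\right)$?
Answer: $21211$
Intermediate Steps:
$K{\left(b \right)} = -51$
$14405 - \left(-6857 - K{\left(-20 \right)}\right) = 14405 - \left(-6857 - -51\right) = 14405 - \left(-6857 + 51\right) = 14405 - -6806 = 14405 + 6806 = 21211$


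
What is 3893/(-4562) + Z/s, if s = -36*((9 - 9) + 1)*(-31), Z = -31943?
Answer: -75034277/2545596 ≈ -29.476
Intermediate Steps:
s = 1116 (s = -36*(0 + 1)*(-31) = -36*1*(-31) = -36*(-31) = 1116)
3893/(-4562) + Z/s = 3893/(-4562) - 31943/1116 = 3893*(-1/4562) - 31943*1/1116 = -3893/4562 - 31943/1116 = -75034277/2545596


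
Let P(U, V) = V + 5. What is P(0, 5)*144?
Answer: 1440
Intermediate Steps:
P(U, V) = 5 + V
P(0, 5)*144 = (5 + 5)*144 = 10*144 = 1440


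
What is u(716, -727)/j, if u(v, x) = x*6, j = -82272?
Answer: 727/13712 ≈ 0.053019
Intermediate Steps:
u(v, x) = 6*x
u(716, -727)/j = (6*(-727))/(-82272) = -4362*(-1/82272) = 727/13712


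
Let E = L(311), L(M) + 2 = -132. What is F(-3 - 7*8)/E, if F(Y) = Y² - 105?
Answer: -1688/67 ≈ -25.194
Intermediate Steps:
L(M) = -134 (L(M) = -2 - 132 = -134)
F(Y) = -105 + Y²
E = -134
F(-3 - 7*8)/E = (-105 + (-3 - 7*8)²)/(-134) = (-105 + (-3 - 56)²)*(-1/134) = (-105 + (-59)²)*(-1/134) = (-105 + 3481)*(-1/134) = 3376*(-1/134) = -1688/67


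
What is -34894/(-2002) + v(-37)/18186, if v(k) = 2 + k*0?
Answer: 22663796/1300299 ≈ 17.430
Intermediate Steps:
v(k) = 2 (v(k) = 2 + 0 = 2)
-34894/(-2002) + v(-37)/18186 = -34894/(-2002) + 2/18186 = -34894*(-1/2002) + 2*(1/18186) = 17447/1001 + 1/9093 = 22663796/1300299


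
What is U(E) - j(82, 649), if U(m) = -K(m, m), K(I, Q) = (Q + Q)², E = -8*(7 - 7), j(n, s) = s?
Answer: -649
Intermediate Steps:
E = 0 (E = -8*0 = 0)
K(I, Q) = 4*Q² (K(I, Q) = (2*Q)² = 4*Q²)
U(m) = -4*m²
U(E) - j(82, 649) = -4*0² - 1*649 = -4*0 - 649 = 0 - 649 = -649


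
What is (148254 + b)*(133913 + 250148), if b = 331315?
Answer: 184183749709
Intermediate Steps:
(148254 + b)*(133913 + 250148) = (148254 + 331315)*(133913 + 250148) = 479569*384061 = 184183749709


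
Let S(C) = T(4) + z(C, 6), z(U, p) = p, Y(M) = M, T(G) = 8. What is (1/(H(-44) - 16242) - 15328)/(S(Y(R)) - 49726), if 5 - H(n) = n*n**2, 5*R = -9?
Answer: 1056819615/3427493264 ≈ 0.30834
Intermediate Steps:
R = -9/5 (R = (1/5)*(-9) = -9/5 ≈ -1.8000)
H(n) = 5 - n**3 (H(n) = 5 - n*n**2 = 5 - n**3)
S(C) = 14 (S(C) = 8 + 6 = 14)
(1/(H(-44) - 16242) - 15328)/(S(Y(R)) - 49726) = (1/((5 - 1*(-44)**3) - 16242) - 15328)/(14 - 49726) = (1/((5 - 1*(-85184)) - 16242) - 15328)/(-49712) = (1/((5 + 85184) - 16242) - 15328)*(-1/49712) = (1/(85189 - 16242) - 15328)*(-1/49712) = (1/68947 - 15328)*(-1/49712) = -1056819615/68947*(-1/49712) = 1056819615/3427493264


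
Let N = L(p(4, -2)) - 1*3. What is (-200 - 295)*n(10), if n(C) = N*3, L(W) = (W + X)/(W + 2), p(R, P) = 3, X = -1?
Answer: 3861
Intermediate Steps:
L(W) = (-1 + W)/(2 + W) (L(W) = (W - 1)/(W + 2) = (-1 + W)/(2 + W))
N = -13/5 (N = (-1 + 3)/(2 + 3) - 1*3 = 2/5 - 3 = -13/5 ≈ -2.6000)
n(C) = -39/5 (n(C) = -13/5*3 = -39/5)
(-200 - 295)*n(10) = (-200 - 295)*(-39/5) = -495*(-39/5) = 3861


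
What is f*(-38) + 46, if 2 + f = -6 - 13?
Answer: 844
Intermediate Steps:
f = -21 (f = -2 + (-6 - 13) = -2 - 19 = -21)
f*(-38) + 46 = -21*(-38) + 46 = 798 + 46 = 844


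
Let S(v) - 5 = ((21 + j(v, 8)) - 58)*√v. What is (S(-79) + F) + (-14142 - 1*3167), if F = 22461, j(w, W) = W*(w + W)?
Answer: 5157 - 605*I*√79 ≈ 5157.0 - 5377.4*I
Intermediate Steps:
j(w, W) = W*(W + w)
S(v) = 5 + √v*(27 + 8*v) (S(v) = 5 + ((21 + 8*(8 + v)) - 58)*√v = 5 + ((21 + (64 + 8*v)) - 58)*√v = 5 + ((85 + 8*v) - 58)*√v = 5 + (27 + 8*v)*√v = 5 + √v*(27 + 8*v))
(S(-79) + F) + (-14142 - 1*3167) = ((5 + 8*(-79)^(3/2) + 27*√(-79)) + 22461) + (-14142 - 1*3167) = ((5 + 8*(-79*I*√79) + 27*(I*√79)) + 22461) + (-14142 - 3167) = ((5 - 632*I*√79 + 27*I*√79) + 22461) - 17309 = ((5 - 605*I*√79) + 22461) - 17309 = (22466 - 605*I*√79) - 17309 = 5157 - 605*I*√79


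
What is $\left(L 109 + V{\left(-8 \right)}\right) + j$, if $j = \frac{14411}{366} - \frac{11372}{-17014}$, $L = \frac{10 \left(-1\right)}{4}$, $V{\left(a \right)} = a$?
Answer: $- \frac{374339344}{1556781} \approx -240.46$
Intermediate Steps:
$L = - \frac{5}{2}$ ($L = \left(-10\right) \frac{1}{4} = - \frac{5}{2} \approx -2.5$)
$j = \frac{124675453}{3113562}$ ($j = 14411 \cdot \frac{1}{366} - - \frac{5686}{8507} = \frac{14411}{366} + \frac{5686}{8507} = \frac{124675453}{3113562} \approx 40.043$)
$\left(L 109 + V{\left(-8 \right)}\right) + j = \left(\left(- \frac{5}{2}\right) 109 - 8\right) + \frac{124675453}{3113562} = \left(- \frac{545}{2} - 8\right) + \frac{124675453}{3113562} = - \frac{561}{2} + \frac{124675453}{3113562} = - \frac{374339344}{1556781}$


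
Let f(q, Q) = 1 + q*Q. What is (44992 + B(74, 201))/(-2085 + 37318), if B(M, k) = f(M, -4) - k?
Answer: 44496/35233 ≈ 1.2629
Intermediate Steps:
f(q, Q) = 1 + Q*q
B(M, k) = 1 - k - 4*M (B(M, k) = (1 - 4*M) - k = 1 - k - 4*M)
(44992 + B(74, 201))/(-2085 + 37318) = (44992 + (1 - 1*201 - 4*74))/(-2085 + 37318) = (44992 + (1 - 201 - 296))/35233 = (44992 - 496)*(1/35233) = 44496*(1/35233) = 44496/35233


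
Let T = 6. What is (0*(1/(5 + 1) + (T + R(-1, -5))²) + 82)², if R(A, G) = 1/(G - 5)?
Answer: 6724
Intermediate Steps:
R(A, G) = 1/(-5 + G)
(0*(1/(5 + 1) + (T + R(-1, -5))²) + 82)² = (0*(1/(5 + 1) + (6 + 1/(-5 - 5))²) + 82)² = (0*(1/6 + (6 + 1/(-10))²) + 82)² = (0*(⅙ + (6 - ⅒)²) + 82)² = (0*(⅙ + (59/10)²) + 82)² = (0*(⅙ + 3481/100) + 82)² = (0*(10493/300) + 82)² = (0 + 82)² = 82² = 6724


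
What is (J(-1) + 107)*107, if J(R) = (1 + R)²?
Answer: 11449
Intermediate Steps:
(J(-1) + 107)*107 = ((1 - 1)² + 107)*107 = (0² + 107)*107 = (0 + 107)*107 = 107*107 = 11449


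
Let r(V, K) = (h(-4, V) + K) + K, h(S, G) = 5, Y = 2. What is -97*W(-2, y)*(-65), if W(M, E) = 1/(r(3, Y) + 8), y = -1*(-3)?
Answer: 6305/17 ≈ 370.88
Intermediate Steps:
y = 3
r(V, K) = 5 + 2*K (r(V, K) = (5 + K) + K = 5 + 2*K)
W(M, E) = 1/17 (W(M, E) = 1/((5 + 2*2) + 8) = 1/((5 + 4) + 8) = 1/(9 + 8) = 1/17)
-97*W(-2, y)*(-65) = -97*1/17*(-65) = -97/17*(-65) = 6305/17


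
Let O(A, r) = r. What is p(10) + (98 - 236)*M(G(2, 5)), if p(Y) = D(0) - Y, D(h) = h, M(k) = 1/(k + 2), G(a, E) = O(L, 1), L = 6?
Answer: -56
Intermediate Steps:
G(a, E) = 1
M(k) = 1/(2 + k)
p(Y) = -Y (p(Y) = 0 - Y = -Y)
p(10) + (98 - 236)*M(G(2, 5)) = -1*10 + (98 - 236)/(2 + 1) = -10 - 138/3 = -10 - 138*⅓ = -10 - 46 = -56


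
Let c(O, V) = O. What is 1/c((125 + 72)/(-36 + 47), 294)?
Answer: 11/197 ≈ 0.055838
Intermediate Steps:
1/c((125 + 72)/(-36 + 47), 294) = 1/((125 + 72)/(-36 + 47)) = 1/(197/11) = 11/197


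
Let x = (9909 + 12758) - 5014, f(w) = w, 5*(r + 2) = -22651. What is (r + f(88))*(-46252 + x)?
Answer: 635498379/5 ≈ 1.2710e+8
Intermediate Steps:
r = -22661/5 (r = -2 + (1/5)*(-22651) = -2 - 22651/5 = -22661/5 ≈ -4532.2)
x = 17653 (x = 22667 - 5014 = 17653)
(r + f(88))*(-46252 + x) = (-22661/5 + 88)*(-46252 + 17653) = -22221/5*(-28599) = 635498379/5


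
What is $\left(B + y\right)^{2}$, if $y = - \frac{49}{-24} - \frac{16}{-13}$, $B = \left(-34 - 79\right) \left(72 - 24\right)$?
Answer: $\frac{2860384065289}{97344} \approx 2.9384 \cdot 10^{7}$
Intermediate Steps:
$B = -5424$ ($B = \left(-113\right) 48 = -5424$)
$y = \frac{1021}{312}$ ($y = \left(-49\right) \left(- \frac{1}{24}\right) - - \frac{16}{13} = \frac{49}{24} + \frac{16}{13} = \frac{1021}{312} \approx 3.2724$)
$\left(B + y\right)^{2} = \left(-5424 + \frac{1021}{312}\right)^{2} = \left(- \frac{1691267}{312}\right)^{2} = \frac{2860384065289}{97344}$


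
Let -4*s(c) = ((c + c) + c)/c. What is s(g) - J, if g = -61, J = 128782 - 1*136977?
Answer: 32777/4 ≈ 8194.3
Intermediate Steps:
J = -8195 (J = 128782 - 136977 = -8195)
s(c) = -3/4 (s(c) = -((c + c) + c)/(4*c) = -(2*c + c)/(4*c) = -3*c/(4*c) = -1/4*3 = -3/4)
s(g) - J = -3/4 - 1*(-8195) = -3/4 + 8195 = 32777/4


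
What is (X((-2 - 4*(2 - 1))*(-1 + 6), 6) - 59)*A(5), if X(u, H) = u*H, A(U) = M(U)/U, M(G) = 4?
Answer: -956/5 ≈ -191.20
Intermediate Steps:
A(U) = 4/U
X(u, H) = H*u
(X((-2 - 4*(2 - 1))*(-1 + 6), 6) - 59)*A(5) = (6*((-2 - 4*(2 - 1))*(-1 + 6)) - 59)*(4/5) = (6*((-2 - 4*1)*5) - 59)*(4*(⅕)) = (6*((-2 - 4)*5) - 59)*(⅘) = (6*(-6*5) - 59)*(⅘) = (6*(-30) - 59)*(⅘) = (-180 - 59)*(⅘) = -239*⅘ = -956/5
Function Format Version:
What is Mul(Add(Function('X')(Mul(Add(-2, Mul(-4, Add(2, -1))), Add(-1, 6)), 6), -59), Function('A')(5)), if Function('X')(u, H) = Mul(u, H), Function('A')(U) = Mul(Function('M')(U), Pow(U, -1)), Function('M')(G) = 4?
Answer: Rational(-956, 5) ≈ -191.20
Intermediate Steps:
Function('A')(U) = Mul(4, Pow(U, -1))
Function('X')(u, H) = Mul(H, u)
Mul(Add(Function('X')(Mul(Add(-2, Mul(-4, Add(2, -1))), Add(-1, 6)), 6), -59), Function('A')(5)) = Mul(Add(Mul(6, Mul(Add(-2, Mul(-4, Add(2, -1))), Add(-1, 6))), -59), Mul(4, Pow(5, -1))) = Mul(Add(Mul(6, Mul(Add(-2, Mul(-4, 1)), 5)), -59), Mul(4, Rational(1, 5))) = Mul(Add(Mul(6, Mul(Add(-2, -4), 5)), -59), Rational(4, 5)) = Mul(Add(Mul(6, Mul(-6, 5)), -59), Rational(4, 5)) = Mul(Add(Mul(6, -30), -59), Rational(4, 5)) = Mul(Add(-180, -59), Rational(4, 5)) = Mul(-239, Rational(4, 5)) = Rational(-956, 5)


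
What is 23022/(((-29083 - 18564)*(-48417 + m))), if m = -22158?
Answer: 7674/1120895675 ≈ 6.8463e-6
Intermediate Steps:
23022/(((-29083 - 18564)*(-48417 + m))) = 23022/(((-29083 - 18564)*(-48417 - 22158))) = 23022/((-47647*(-70575))) = 23022/3362687025 = 23022*(1/3362687025) = 7674/1120895675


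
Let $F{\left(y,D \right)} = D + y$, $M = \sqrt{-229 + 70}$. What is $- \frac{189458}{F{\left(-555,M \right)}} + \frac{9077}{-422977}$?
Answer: $\frac{7412148592077}{21725790628} + \frac{94729 i \sqrt{159}}{154092} \approx 341.17 + 7.7518 i$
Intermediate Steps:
$M = i \sqrt{159}$ ($M = \sqrt{-159} = i \sqrt{159} \approx 12.61 i$)
$- \frac{189458}{F{\left(-555,M \right)}} + \frac{9077}{-422977} = - \frac{189458}{i \sqrt{159} - 555} + \frac{9077}{-422977} = - \frac{189458}{-555 + i \sqrt{159}} + 9077 \left(- \frac{1}{422977}\right) = - \frac{189458}{-555 + i \sqrt{159}} - \frac{9077}{422977} = - \frac{9077}{422977} - \frac{189458}{-555 + i \sqrt{159}}$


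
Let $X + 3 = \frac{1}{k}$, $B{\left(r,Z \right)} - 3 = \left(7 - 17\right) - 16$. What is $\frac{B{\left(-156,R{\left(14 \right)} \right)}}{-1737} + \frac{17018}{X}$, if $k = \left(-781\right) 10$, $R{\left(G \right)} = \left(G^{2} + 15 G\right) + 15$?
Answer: $- \frac{230865138547}{40699647} \approx -5672.4$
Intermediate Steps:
$R{\left(G \right)} = 15 + G^{2} + 15 G$
$B{\left(r,Z \right)} = -23$ ($B{\left(r,Z \right)} = 3 + \left(\left(7 - 17\right) - 16\right) = 3 - 26 = -23$)
$k = -7810$
$X = - \frac{23431}{7810}$ ($X = -3 + \frac{1}{-7810} = -3 - \frac{1}{7810} = - \frac{23431}{7810} \approx -3.0001$)
$\frac{B{\left(-156,R{\left(14 \right)} \right)}}{-1737} + \frac{17018}{X} = - \frac{23}{-1737} + \frac{17018}{- \frac{23431}{7810}} = \left(-23\right) \left(- \frac{1}{1737}\right) + 17018 \left(- \frac{7810}{23431}\right) = \frac{23}{1737} - \frac{132910580}{23431} = - \frac{230865138547}{40699647}$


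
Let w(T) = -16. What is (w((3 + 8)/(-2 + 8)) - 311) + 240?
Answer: -87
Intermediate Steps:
(w((3 + 8)/(-2 + 8)) - 311) + 240 = (-16 - 311) + 240 = -327 + 240 = -87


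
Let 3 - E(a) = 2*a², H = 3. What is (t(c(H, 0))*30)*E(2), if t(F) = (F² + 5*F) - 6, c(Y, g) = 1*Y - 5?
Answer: 1800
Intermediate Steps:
c(Y, g) = -5 + Y (c(Y, g) = Y - 5 = -5 + Y)
t(F) = -6 + F² + 5*F
E(a) = 3 - 2*a²
(t(c(H, 0))*30)*E(2) = ((-6 + (-5 + 3)² + 5*(-5 + 3))*30)*(3 - 2*2²) = ((-6 + (-2)² + 5*(-2))*30)*(3 - 2*4) = ((-6 + 4 - 10)*30)*(3 - 8) = -12*30*(-5) = -360*(-5) = 1800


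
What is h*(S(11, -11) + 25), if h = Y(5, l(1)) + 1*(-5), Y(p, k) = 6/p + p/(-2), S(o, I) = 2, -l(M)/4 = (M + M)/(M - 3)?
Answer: -1701/10 ≈ -170.10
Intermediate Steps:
l(M) = -8*M/(-3 + M) (l(M) = -4*(M + M)/(M - 3) = -4*2*M/(-3 + M) = -8*M/(-3 + M))
Y(p, k) = 6/p - p/2 (Y(p, k) = 6/p + p*(-½) = 6/p - p/2)
h = -63/10 (h = (6/5 - ½*5) + 1*(-5) = (6*(⅕) - 5/2) - 5 = (6/5 - 5/2) - 5 = -13/10 - 5 = -63/10 ≈ -6.3000)
h*(S(11, -11) + 25) = -63*(2 + 25)/10 = -63/10*27 = -1701/10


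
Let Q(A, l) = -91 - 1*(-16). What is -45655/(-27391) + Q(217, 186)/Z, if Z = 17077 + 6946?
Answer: 1094715740/658013993 ≈ 1.6637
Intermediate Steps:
Q(A, l) = -75 (Q(A, l) = -91 + 16 = -75)
Z = 24023
-45655/(-27391) + Q(217, 186)/Z = -45655/(-27391) - 75/24023 = -45655*(-1/27391) - 75*1/24023 = 45655/27391 - 75/24023 = 1094715740/658013993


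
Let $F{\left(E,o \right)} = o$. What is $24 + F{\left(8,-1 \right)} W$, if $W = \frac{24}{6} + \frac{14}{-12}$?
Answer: $\frac{127}{6} \approx 21.167$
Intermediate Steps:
$W = \frac{17}{6}$ ($W = 24 \cdot \frac{1}{6} + 14 \left(- \frac{1}{12}\right) = 4 - \frac{7}{6} = \frac{17}{6} \approx 2.8333$)
$24 + F{\left(8,-1 \right)} W = 24 - \frac{17}{6} = \frac{127}{6}$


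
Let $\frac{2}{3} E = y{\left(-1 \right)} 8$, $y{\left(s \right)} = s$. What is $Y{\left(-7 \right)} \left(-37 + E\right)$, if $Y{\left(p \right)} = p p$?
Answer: $-2401$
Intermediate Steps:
$Y{\left(p \right)} = p^{2}$
$E = -12$ ($E = \frac{3 \left(\left(-1\right) 8\right)}{2} = \frac{3}{2} \left(-8\right) = -12$)
$Y{\left(-7 \right)} \left(-37 + E\right) = \left(-7\right)^{2} \left(-37 - 12\right) = 49 \left(-49\right) = -2401$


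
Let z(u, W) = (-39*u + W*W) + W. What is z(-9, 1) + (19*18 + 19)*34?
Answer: 12627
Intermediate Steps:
z(u, W) = W + W² - 39*u (z(u, W) = (-39*u + W²) + W = (W² - 39*u) + W = W + W² - 39*u)
z(-9, 1) + (19*18 + 19)*34 = (1 + 1² - 39*(-9)) + (19*18 + 19)*34 = (1 + 1 + 351) + (342 + 19)*34 = 353 + 361*34 = 353 + 12274 = 12627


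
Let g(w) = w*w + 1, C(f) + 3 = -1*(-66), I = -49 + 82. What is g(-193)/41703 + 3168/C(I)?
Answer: 14940206/291921 ≈ 51.179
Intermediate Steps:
I = 33
C(f) = 63 (C(f) = -3 - 1*(-66) = -3 + 66 = 63)
g(w) = 1 + w**2 (g(w) = w**2 + 1 = 1 + w**2)
g(-193)/41703 + 3168/C(I) = (1 + (-193)**2)/41703 + 3168/63 = (1 + 37249)*(1/41703) + 3168*(1/63) = 37250*(1/41703) + 352/7 = 37250/41703 + 352/7 = 14940206/291921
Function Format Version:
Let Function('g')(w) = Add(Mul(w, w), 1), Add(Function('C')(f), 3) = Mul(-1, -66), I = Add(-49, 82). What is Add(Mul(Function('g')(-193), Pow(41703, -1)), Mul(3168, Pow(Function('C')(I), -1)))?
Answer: Rational(14940206, 291921) ≈ 51.179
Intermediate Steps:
I = 33
Function('C')(f) = 63 (Function('C')(f) = Add(-3, Mul(-1, -66)) = Add(-3, 66) = 63)
Function('g')(w) = Add(1, Pow(w, 2)) (Function('g')(w) = Add(Pow(w, 2), 1) = Add(1, Pow(w, 2)))
Add(Mul(Function('g')(-193), Pow(41703, -1)), Mul(3168, Pow(Function('C')(I), -1))) = Add(Mul(Add(1, Pow(-193, 2)), Pow(41703, -1)), Mul(3168, Pow(63, -1))) = Add(Mul(Add(1, 37249), Rational(1, 41703)), Mul(3168, Rational(1, 63))) = Add(Mul(37250, Rational(1, 41703)), Rational(352, 7)) = Add(Rational(37250, 41703), Rational(352, 7)) = Rational(14940206, 291921)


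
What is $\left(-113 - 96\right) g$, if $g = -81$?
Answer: $16929$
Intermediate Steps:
$\left(-113 - 96\right) g = \left(-113 - 96\right) \left(-81\right) = \left(-209\right) \left(-81\right) = 16929$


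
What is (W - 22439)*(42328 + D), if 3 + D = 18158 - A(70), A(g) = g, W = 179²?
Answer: 580085626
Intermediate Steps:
W = 32041
D = 18085 (D = -3 + (18158 - 1*70) = -3 + (18158 - 70) = -3 + 18088 = 18085)
(W - 22439)*(42328 + D) = (32041 - 22439)*(42328 + 18085) = 9602*60413 = 580085626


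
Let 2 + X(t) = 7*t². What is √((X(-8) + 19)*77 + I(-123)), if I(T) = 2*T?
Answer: 9*√439 ≈ 188.57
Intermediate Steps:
X(t) = -2 + 7*t²
√((X(-8) + 19)*77 + I(-123)) = √(((-2 + 7*(-8)²) + 19)*77 + 2*(-123)) = √(((-2 + 7*64) + 19)*77 - 246) = √(((-2 + 448) + 19)*77 - 246) = √((446 + 19)*77 - 246) = √(465*77 - 246) = √(35805 - 246) = √35559 = 9*√439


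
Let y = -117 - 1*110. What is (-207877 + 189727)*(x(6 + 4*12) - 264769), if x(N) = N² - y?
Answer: 4748511900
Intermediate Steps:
y = -227 (y = -117 - 110 = -227)
x(N) = 227 + N² (x(N) = N² - 1*(-227) = N² + 227 = 227 + N²)
(-207877 + 189727)*(x(6 + 4*12) - 264769) = (-207877 + 189727)*((227 + (6 + 4*12)²) - 264769) = -18150*((227 + (6 + 48)²) - 264769) = -18150*((227 + 54²) - 264769) = -18150*((227 + 2916) - 264769) = -18150*(3143 - 264769) = -18150*(-261626) = 4748511900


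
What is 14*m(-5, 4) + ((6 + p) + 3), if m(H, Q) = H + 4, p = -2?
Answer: -7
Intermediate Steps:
m(H, Q) = 4 + H
14*m(-5, 4) + ((6 + p) + 3) = 14*(4 - 5) + ((6 - 2) + 3) = 14*(-1) + (4 + 3) = -14 + 7 = -7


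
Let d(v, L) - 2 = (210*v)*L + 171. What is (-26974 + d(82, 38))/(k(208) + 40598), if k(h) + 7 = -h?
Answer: 627559/40383 ≈ 15.540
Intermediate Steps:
d(v, L) = 173 + 210*L*v (d(v, L) = 2 + ((210*v)*L + 171) = 2 + (210*L*v + 171) = 2 + (171 + 210*L*v) = 173 + 210*L*v)
k(h) = -7 - h
(-26974 + d(82, 38))/(k(208) + 40598) = (-26974 + (173 + 210*38*82))/((-7 - 1*208) + 40598) = (-26974 + (173 + 654360))/((-7 - 208) + 40598) = (-26974 + 654533)/(-215 + 40598) = 627559/40383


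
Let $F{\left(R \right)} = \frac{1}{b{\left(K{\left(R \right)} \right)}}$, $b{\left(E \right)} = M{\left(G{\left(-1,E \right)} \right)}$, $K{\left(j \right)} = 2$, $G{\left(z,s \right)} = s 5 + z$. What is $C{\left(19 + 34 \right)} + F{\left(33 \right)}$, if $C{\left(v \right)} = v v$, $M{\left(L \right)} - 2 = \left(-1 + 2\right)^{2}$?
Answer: $\frac{8428}{3} \approx 2809.3$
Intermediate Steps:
$G{\left(z,s \right)} = z + 5 s$ ($G{\left(z,s \right)} = 5 s + z = z + 5 s$)
$M{\left(L \right)} = 3$ ($M{\left(L \right)} = 2 + \left(-1 + 2\right)^{2} = 2 + 1^{2} = 2 + 1 = 3$)
$b{\left(E \right)} = 3$
$F{\left(R \right)} = \frac{1}{3}$
$C{\left(v \right)} = v^{2}$
$C{\left(19 + 34 \right)} + F{\left(33 \right)} = \left(19 + 34\right)^{2} + \frac{1}{3} = 53^{2} + \frac{1}{3} = 2809 + \frac{1}{3} = \frac{8428}{3}$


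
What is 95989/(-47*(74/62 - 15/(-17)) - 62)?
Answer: -50586203/84092 ≈ -601.56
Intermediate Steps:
95989/(-47*(74/62 - 15/(-17)) - 62) = 95989/(-47*(74*(1/62) - 15*(-1/17)) - 62) = 95989/(-47*(37/31 + 15/17) - 62) = 95989/(-47*1094/527 - 62) = 95989/(-51418/527 - 62) = 95989/(-84092/527) = 95989*(-527/84092) = -50586203/84092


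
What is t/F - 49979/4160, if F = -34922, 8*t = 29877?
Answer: -880451339/72637760 ≈ -12.121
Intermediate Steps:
t = 29877/8 (t = (⅛)*29877 = 29877/8 ≈ 3734.6)
t/F - 49979/4160 = (29877/8)/(-34922) - 49979/4160 = (29877/8)*(-1/34922) - 49979*1/4160 = -29877/279376 - 49979/4160 = -880451339/72637760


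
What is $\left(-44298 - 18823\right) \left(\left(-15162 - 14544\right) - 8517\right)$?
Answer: $2412673983$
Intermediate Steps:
$\left(-44298 - 18823\right) \left(\left(-15162 - 14544\right) - 8517\right) = - 63121 \left(\left(-15162 - 14544\right) - 8517\right) = - 63121 \left(-29706 - 8517\right) = \left(-63121\right) \left(-38223\right) = 2412673983$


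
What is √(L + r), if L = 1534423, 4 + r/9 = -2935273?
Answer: I*√24883070 ≈ 4988.3*I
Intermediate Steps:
r = -26417493 (r = -36 + 9*(-2935273) = -36 - 26417457 = -26417493)
√(L + r) = √(1534423 - 26417493) = √(-24883070) = I*√24883070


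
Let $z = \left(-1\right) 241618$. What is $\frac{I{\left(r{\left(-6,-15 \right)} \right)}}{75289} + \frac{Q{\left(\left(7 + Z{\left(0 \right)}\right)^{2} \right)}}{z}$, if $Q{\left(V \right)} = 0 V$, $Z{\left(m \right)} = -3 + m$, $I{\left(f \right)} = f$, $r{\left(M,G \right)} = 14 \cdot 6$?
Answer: $\frac{84}{75289} \approx 0.0011157$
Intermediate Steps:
$r{\left(M,G \right)} = 84$
$z = -241618$
$Q{\left(V \right)} = 0$
$\frac{I{\left(r{\left(-6,-15 \right)} \right)}}{75289} + \frac{Q{\left(\left(7 + Z{\left(0 \right)}\right)^{2} \right)}}{z} = \frac{84}{75289} + \frac{0}{-241618} = 84 \cdot \frac{1}{75289} + 0 \left(- \frac{1}{241618}\right) = \frac{84}{75289} + 0 = \frac{84}{75289}$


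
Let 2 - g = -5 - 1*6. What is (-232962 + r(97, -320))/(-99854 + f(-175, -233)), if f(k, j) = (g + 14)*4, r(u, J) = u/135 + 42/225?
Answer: 157248739/67328550 ≈ 2.3355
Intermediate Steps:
g = 13 (g = 2 - (-5 - 1*6) = 2 - (-5 - 6) = 2 - 1*(-11) = 2 + 11 = 13)
r(u, J) = 14/75 + u/135 (r(u, J) = u*(1/135) + 42*(1/225) = u/135 + 14/75 = 14/75 + u/135)
f(k, j) = 108 (f(k, j) = (13 + 14)*4 = 27*4 = 108)
(-232962 + r(97, -320))/(-99854 + f(-175, -233)) = (-232962 + (14/75 + (1/135)*97))/(-99854 + 108) = (-232962 + (14/75 + 97/135))/(-99746) = (-232962 + 611/675)*(-1/99746) = -157248739/675*(-1/99746) = 157248739/67328550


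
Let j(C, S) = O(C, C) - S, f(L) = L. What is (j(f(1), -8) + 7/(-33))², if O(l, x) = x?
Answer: 84100/1089 ≈ 77.227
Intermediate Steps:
j(C, S) = C - S
(j(f(1), -8) + 7/(-33))² = ((1 - 1*(-8)) + 7/(-33))² = ((1 + 8) + 7*(-1/33))² = (9 - 7/33)² = (290/33)² = 84100/1089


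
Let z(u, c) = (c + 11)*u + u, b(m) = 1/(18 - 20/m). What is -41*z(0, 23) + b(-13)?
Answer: 13/254 ≈ 0.051181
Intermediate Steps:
z(u, c) = u + u*(11 + c) (z(u, c) = (11 + c)*u + u = u*(11 + c) + u = u + u*(11 + c))
-41*z(0, 23) + b(-13) = -0*(12 + 23) + (½)*(-13)/(-10 + 9*(-13)) = -0*35 + (½)*(-13)/(-10 - 117) = -41*0 + (½)*(-13)/(-127) = 0 + (½)*(-13)*(-1/127) = 0 + 13/254 = 13/254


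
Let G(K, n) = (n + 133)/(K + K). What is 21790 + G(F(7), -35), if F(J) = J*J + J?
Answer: 174327/8 ≈ 21791.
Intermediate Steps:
F(J) = J + J² (F(J) = J² + J = J + J²)
G(K, n) = (133 + n)/(2*K) (G(K, n) = (133 + n)/((2*K)) = (133 + n)*(1/(2*K)) = (133 + n)/(2*K))
21790 + G(F(7), -35) = 21790 + (133 - 35)/(2*((7*(1 + 7)))) = 21790 + (½)*98/(7*8) = 21790 + (½)*98/56 = 21790 + (½)*(1/56)*98 = 21790 + 7/8 = 174327/8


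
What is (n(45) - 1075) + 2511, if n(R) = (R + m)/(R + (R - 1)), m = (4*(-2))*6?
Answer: 127801/89 ≈ 1436.0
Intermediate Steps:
m = -48 (m = -8*6 = -48)
n(R) = (-48 + R)/(-1 + 2*R) (n(R) = (R - 48)/(R + (R - 1)) = (-48 + R)/(R + (-1 + R)) = (-48 + R)/(-1 + 2*R))
(n(45) - 1075) + 2511 = ((-48 + 45)/(-1 + 2*45) - 1075) + 2511 = (-3/(-1 + 90) - 1075) + 2511 = (-3/89 - 1075) + 2511 = -95678/89 + 2511 = 127801/89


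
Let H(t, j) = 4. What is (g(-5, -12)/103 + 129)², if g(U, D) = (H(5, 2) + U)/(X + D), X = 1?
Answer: 21362160964/1283689 ≈ 16641.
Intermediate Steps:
g(U, D) = (4 + U)/(1 + D)
(g(-5, -12)/103 + 129)² = (((4 - 5)/(1 - 12))/103 + 129)² = ((-1/(-11))*(1/103) + 129)² = (-1/11*(-1)*(1/103) + 129)² = ((1/11)*(1/103) + 129)² = (1/1133 + 129)² = (146158/1133)² = 21362160964/1283689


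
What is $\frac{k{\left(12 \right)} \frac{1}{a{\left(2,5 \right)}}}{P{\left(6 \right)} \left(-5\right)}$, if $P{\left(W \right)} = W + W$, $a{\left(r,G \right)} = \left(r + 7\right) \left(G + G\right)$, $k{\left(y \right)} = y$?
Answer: $- \frac{1}{450} \approx -0.0022222$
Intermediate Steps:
$a{\left(r,G \right)} = 2 G \left(7 + r\right)$ ($a{\left(r,G \right)} = \left(7 + r\right) 2 G = 2 G \left(7 + r\right)$)
$P{\left(W \right)} = 2 W$
$\frac{k{\left(12 \right)} \frac{1}{a{\left(2,5 \right)}}}{P{\left(6 \right)} \left(-5\right)} = \frac{12 \frac{1}{2 \cdot 5 \left(7 + 2\right)}}{2 \cdot 6 \left(-5\right)} = \frac{12 \frac{1}{2 \cdot 5 \cdot 9}}{12 \left(-5\right)} = \frac{12 \cdot \frac{1}{90}}{-60} = - \frac{12 \cdot \frac{1}{90}}{60} = \left(- \frac{1}{60}\right) \frac{2}{15} = - \frac{1}{450}$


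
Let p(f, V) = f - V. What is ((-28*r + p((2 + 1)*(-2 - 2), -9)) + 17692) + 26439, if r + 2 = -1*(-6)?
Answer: 44016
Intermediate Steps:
r = 4 (r = -2 - 1*(-6) = -2 + 6 = 4)
((-28*r + p((2 + 1)*(-2 - 2), -9)) + 17692) + 26439 = ((-28*4 + ((2 + 1)*(-2 - 2) - 1*(-9))) + 17692) + 26439 = ((-112 + (3*(-4) + 9)) + 17692) + 26439 = ((-112 + (-12 + 9)) + 17692) + 26439 = ((-112 - 3) + 17692) + 26439 = (-115 + 17692) + 26439 = 17577 + 26439 = 44016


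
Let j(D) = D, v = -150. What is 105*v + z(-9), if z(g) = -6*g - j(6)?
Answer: -15702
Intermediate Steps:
z(g) = -6 - 6*g (z(g) = -6*g - 1*6 = -6*g - 6 = -6 - 6*g)
105*v + z(-9) = 105*(-150) + (-6 - 6*(-9)) = -15750 + (-6 + 54) = -15750 + 48 = -15702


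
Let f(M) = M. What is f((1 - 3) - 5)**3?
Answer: -343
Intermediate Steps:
f((1 - 3) - 5)**3 = ((1 - 3) - 5)**3 = (-2 - 5)**3 = (-7)**3 = -343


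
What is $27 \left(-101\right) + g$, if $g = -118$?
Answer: $-2845$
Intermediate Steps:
$27 \left(-101\right) + g = 27 \left(-101\right) - 118 = -2727 - 118 = -2845$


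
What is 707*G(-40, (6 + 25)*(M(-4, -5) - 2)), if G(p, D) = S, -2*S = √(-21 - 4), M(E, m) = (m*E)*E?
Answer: -3535*I/2 ≈ -1767.5*I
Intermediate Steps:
M(E, m) = m*E² (M(E, m) = (E*m)*E = m*E²)
S = -5*I/2 (S = -√(-21 - 4)/2 = -5*I/2 ≈ -2.5*I)
G(p, D) = -5*I/2
707*G(-40, (6 + 25)*(M(-4, -5) - 2)) = 707*(-5*I/2) = -3535*I/2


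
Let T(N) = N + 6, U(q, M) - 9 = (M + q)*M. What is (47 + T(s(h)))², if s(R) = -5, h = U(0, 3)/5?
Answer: 2304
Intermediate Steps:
U(q, M) = 9 + M*(M + q) (U(q, M) = 9 + (M + q)*M = 9 + M*(M + q))
h = 18/5 (h = (9 + 3² + 3*0)/5 = (9 + 9 + 0)*(⅕) = 18*(⅕) = 18/5 ≈ 3.6000)
T(N) = 6 + N
(47 + T(s(h)))² = (47 + (6 - 5))² = (47 + 1)² = 48² = 2304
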